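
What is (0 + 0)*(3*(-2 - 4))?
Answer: 0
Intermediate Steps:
(0 + 0)*(3*(-2 - 4)) = 0*(3*(-6)) = 0*(-18) = 0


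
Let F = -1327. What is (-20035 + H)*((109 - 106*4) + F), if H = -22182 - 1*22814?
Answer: 106780902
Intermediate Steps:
H = -44996 (H = -22182 - 22814 = -44996)
(-20035 + H)*((109 - 106*4) + F) = (-20035 - 44996)*((109 - 106*4) - 1327) = -65031*((109 - 424) - 1327) = -65031*(-315 - 1327) = -65031*(-1642) = 106780902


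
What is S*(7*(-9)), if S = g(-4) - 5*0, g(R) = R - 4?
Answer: 504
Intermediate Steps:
g(R) = -4 + R
S = -8 (S = (-4 - 4) - 5*0 = -8 + 0 = -8)
S*(7*(-9)) = -56*(-9) = -8*(-63) = 504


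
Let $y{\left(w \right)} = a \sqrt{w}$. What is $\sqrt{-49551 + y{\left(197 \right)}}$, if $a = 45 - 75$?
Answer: $\sqrt{-49551 - 30 \sqrt{197}} \approx 223.54 i$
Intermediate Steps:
$a = -30$ ($a = 45 - 75 = -30$)
$y{\left(w \right)} = - 30 \sqrt{w}$
$\sqrt{-49551 + y{\left(197 \right)}} = \sqrt{-49551 - 30 \sqrt{197}}$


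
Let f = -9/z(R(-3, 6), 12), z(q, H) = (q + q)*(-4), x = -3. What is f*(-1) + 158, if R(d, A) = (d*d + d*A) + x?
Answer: 5059/32 ≈ 158.09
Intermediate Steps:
R(d, A) = -3 + d² + A*d (R(d, A) = (d*d + d*A) - 3 = (d² + A*d) - 3 = -3 + d² + A*d)
z(q, H) = -8*q (z(q, H) = (2*q)*(-4) = -8*q)
f = -3/32 (f = -9*(-1/(8*(-3 + (-3)² + 6*(-3)))) = -9*(-1/(8*(-3 + 9 - 18))) = -9/((-8*(-12))) = -9/96 = -9*1/96 = -3/32 ≈ -0.093750)
f*(-1) + 158 = -3/32*(-1) + 158 = 3/32 + 158 = 5059/32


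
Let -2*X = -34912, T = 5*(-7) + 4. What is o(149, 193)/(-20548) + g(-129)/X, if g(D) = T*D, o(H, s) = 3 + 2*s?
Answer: 18845267/89671472 ≈ 0.21016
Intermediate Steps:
T = -31 (T = -35 + 4 = -31)
X = 17456 (X = -1/2*(-34912) = 17456)
g(D) = -31*D
o(149, 193)/(-20548) + g(-129)/X = (3 + 2*193)/(-20548) - 31*(-129)/17456 = (3 + 386)*(-1/20548) + 3999*(1/17456) = 389*(-1/20548) + 3999/17456 = -389/20548 + 3999/17456 = 18845267/89671472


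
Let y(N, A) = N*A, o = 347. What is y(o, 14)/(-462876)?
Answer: -2429/231438 ≈ -0.010495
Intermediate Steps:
y(N, A) = A*N
y(o, 14)/(-462876) = (14*347)/(-462876) = 4858*(-1/462876) = -2429/231438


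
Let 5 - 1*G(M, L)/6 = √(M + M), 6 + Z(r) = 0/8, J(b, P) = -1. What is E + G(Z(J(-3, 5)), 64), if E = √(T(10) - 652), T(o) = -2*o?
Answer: 30 - 12*I*√3 + 4*I*√42 ≈ 30.0 + 5.1384*I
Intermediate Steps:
Z(r) = -6 (Z(r) = -6 + 0/8 = -6 + 0*(⅛) = -6 + 0 = -6)
G(M, L) = 30 - 6*√2*√M (G(M, L) = 30 - 6*√(M + M) = 30 - 6*√2*√M)
E = 4*I*√42 (E = √(-2*10 - 652) = √(-20 - 652) = √(-672) = 4*I*√42 ≈ 25.923*I)
E + G(Z(J(-3, 5)), 64) = 4*I*√42 + (30 - 6*√2*√(-6)) = 4*I*√42 + (30 - 6*√2*I*√6) = 4*I*√42 + (30 - 12*I*√3) = 30 - 12*I*√3 + 4*I*√42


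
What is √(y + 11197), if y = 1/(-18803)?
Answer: √3958730783570/18803 ≈ 105.82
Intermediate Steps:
y = -1/18803 ≈ -5.3183e-5
√(y + 11197) = √(-1/18803 + 11197) = √(210537190/18803) = √3958730783570/18803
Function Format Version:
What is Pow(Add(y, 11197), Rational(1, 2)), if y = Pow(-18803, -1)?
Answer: Mul(Rational(1, 18803), Pow(3958730783570, Rational(1, 2))) ≈ 105.82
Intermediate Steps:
y = Rational(-1, 18803) ≈ -5.3183e-5
Pow(Add(y, 11197), Rational(1, 2)) = Pow(Add(Rational(-1, 18803), 11197), Rational(1, 2)) = Pow(Rational(210537190, 18803), Rational(1, 2)) = Mul(Rational(1, 18803), Pow(3958730783570, Rational(1, 2)))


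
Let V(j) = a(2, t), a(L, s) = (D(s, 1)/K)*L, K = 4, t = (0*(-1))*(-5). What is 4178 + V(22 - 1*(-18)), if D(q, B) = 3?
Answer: 8359/2 ≈ 4179.5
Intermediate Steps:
t = 0 (t = 0*(-5) = 0)
a(L, s) = 3*L/4 (a(L, s) = (3/4)*L = (3*(¼))*L = 3*L/4)
V(j) = 3/2 (V(j) = (¾)*2 = 3/2)
4178 + V(22 - 1*(-18)) = 4178 + 3/2 = 8359/2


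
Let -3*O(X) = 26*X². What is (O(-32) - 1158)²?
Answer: 905889604/9 ≈ 1.0065e+8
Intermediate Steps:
O(X) = -26*X²/3
(O(-32) - 1158)² = (-26/3*(-32)² - 1158)² = (-26/3*1024 - 1158)² = (-26624/3 - 1158)² = (-30098/3)² = 905889604/9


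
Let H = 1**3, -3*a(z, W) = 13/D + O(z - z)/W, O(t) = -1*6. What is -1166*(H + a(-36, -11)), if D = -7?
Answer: -35192/21 ≈ -1675.8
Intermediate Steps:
O(t) = -6
a(z, W) = 13/21 + 2/W (a(z, W) = -(13/(-7) - 6/W)/3 = -(13*(-1/7) - 6/W)/3 = -(-13/7 - 6/W)/3 = 13/21 + 2/W)
H = 1
-1166*(H + a(-36, -11)) = -1166*(1 + (13/21 + 2/(-11))) = -1166*(1 + (13/21 + 2*(-1/11))) = -1166*(1 + (13/21 - 2/11)) = -1166*(1 + 101/231) = -1166*332/231 = -35192/21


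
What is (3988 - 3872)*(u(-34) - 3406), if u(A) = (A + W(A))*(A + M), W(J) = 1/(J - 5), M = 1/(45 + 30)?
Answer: -763283132/2925 ≈ -2.6095e+5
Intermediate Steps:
M = 1/75 ≈ 0.013333
W(J) = 1/(-5 + J)
u(A) = (1/75 + A)*(A + 1/(-5 + A)) (u(A) = (A + 1/(-5 + A))*(A + 1/75) = (A + 1/(-5 + A))*(1/75 + A) = (1/75 + A)*(A + 1/(-5 + A)))
(3988 - 3872)*(u(-34) - 3406) = (3988 - 3872)*((1 - 374*(-34)² + 70*(-34) + 75*(-34)³)/(75*(-5 - 34)) - 3406) = 116*((1/75)*(1 - 374*1156 - 2380 + 75*(-39304))/(-39) - 3406) = 116*((1/75)*(-1/39)*(1 - 432344 - 2380 - 2947800) - 3406) = 116*((1/75)*(-1/39)*(-3382523) - 3406) = 116*(3382523/2925 - 3406) = 116*(-6580027/2925) = -763283132/2925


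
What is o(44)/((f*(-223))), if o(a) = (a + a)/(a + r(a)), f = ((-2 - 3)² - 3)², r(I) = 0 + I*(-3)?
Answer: 1/107932 ≈ 9.2651e-6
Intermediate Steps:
r(I) = -3*I (r(I) = 0 - 3*I = -3*I)
f = 484 (f = ((-5)² - 3)² = (25 - 3)² = 22² = 484)
o(a) = -1 (o(a) = (a + a)/(a - 3*a) = (2*a)/((-2*a)) = (2*a)*(-1/(2*a)) = -1)
o(44)/((f*(-223))) = -1/(484*(-223)) = -1/(-107932) = -1*(-1/107932) = 1/107932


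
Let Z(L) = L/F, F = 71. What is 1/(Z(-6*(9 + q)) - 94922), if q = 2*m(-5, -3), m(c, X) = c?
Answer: -71/6739456 ≈ -1.0535e-5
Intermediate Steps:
q = -10 (q = 2*(-5) = -10)
Z(L) = L/71
1/(Z(-6*(9 + q)) - 94922) = 1/((-6*(9 - 10))/71 - 94922) = 1/((-6*(-1))/71 - 94922) = 1/((1/71)*6 - 94922) = 1/(6/71 - 94922) = 1/(-6739456/71) = -71/6739456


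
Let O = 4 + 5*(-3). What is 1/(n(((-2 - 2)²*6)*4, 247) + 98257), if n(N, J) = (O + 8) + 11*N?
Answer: 1/102478 ≈ 9.7582e-6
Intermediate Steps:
O = -11 (O = 4 - 15 = -11)
n(N, J) = -3 + 11*N (n(N, J) = (-11 + 8) + 11*N = -3 + 11*N)
1/(n(((-2 - 2)²*6)*4, 247) + 98257) = 1/((-3 + 11*(((-2 - 2)²*6)*4)) + 98257) = 1/((-3 + 11*(((-4)²*6)*4)) + 98257) = 1/((-3 + 11*((16*6)*4)) + 98257) = 1/((-3 + 11*(96*4)) + 98257) = 1/((-3 + 11*384) + 98257) = 1/((-3 + 4224) + 98257) = 1/(4221 + 98257) = 1/102478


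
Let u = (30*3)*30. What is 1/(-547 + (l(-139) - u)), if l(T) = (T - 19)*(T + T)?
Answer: 1/40677 ≈ 2.4584e-5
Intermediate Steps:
l(T) = 2*T*(-19 + T) (l(T) = (-19 + T)*(2*T) = 2*T*(-19 + T))
u = 2700 (u = 90*30 = 2700)
1/(-547 + (l(-139) - u)) = 1/(-547 + (2*(-139)*(-19 - 139) - 1*2700)) = 1/(-547 + (2*(-139)*(-158) - 2700)) = 1/(-547 + (43924 - 2700)) = 1/(-547 + 41224) = 1/40677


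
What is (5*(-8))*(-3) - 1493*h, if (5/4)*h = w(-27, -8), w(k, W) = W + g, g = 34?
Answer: -154672/5 ≈ -30934.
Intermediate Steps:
w(k, W) = 34 + W (w(k, W) = W + 34 = 34 + W)
h = 104/5 (h = 4*(34 - 8)/5 = (4/5)*26 = 104/5 ≈ 20.800)
(5*(-8))*(-3) - 1493*h = (5*(-8))*(-3) - 1493*104/5 = -40*(-3) - 155272/5 = 120 - 155272/5 = -154672/5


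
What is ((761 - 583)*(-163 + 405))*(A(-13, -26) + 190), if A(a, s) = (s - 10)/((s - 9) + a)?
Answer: 8216747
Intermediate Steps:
A(a, s) = (-10 + s)/(-9 + a + s) (A(a, s) = (-10 + s)/((-9 + s) + a) = (-10 + s)/(-9 + a + s))
((761 - 583)*(-163 + 405))*(A(-13, -26) + 190) = ((761 - 583)*(-163 + 405))*((-10 - 26)/(-9 - 13 - 26) + 190) = (178*242)*(-36/(-48) + 190) = 43076*(-1/48*(-36) + 190) = 43076*(¾ + 190) = 43076*(763/4) = 8216747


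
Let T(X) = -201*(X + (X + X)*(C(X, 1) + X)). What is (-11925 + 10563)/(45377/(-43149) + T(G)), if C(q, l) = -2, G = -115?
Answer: 29384469/116195856916 ≈ 0.00025289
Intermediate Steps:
T(X) = -201*X - 402*X*(-2 + X) (T(X) = -201*(X + (X + X)*(-2 + X)) = -201*(X + (2*X)*(-2 + X)) = -201*(X + 2*X*(-2 + X)) = -201*X - 402*X*(-2 + X))
(-11925 + 10563)/(45377/(-43149) + T(G)) = (-11925 + 10563)/(45377/(-43149) + 201*(-115)*(3 - 2*(-115))) = -1362/(45377*(-1/43149) + 201*(-115)*(3 + 230)) = -1362/(-45377/43149 + 201*(-115)*233) = -1362/(-45377/43149 - 5385795) = -1362/(-232391713832/43149) = -1362*(-43149/232391713832) = 29384469/116195856916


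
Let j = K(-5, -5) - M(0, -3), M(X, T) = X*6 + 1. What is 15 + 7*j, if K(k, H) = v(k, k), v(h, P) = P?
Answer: -27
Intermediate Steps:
K(k, H) = k
M(X, T) = 1 + 6*X (M(X, T) = 6*X + 1 = 1 + 6*X)
j = -6 (j = -5 - (1 + 6*0) = -5 - (1 + 0) = -5 - 1*1 = -5 - 1 = -6)
15 + 7*j = 15 + 7*(-6) = 15 - 42 = -27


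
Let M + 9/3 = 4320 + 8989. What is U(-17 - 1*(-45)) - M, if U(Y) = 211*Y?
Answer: -7398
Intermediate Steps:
M = 13306 (M = -3 + (4320 + 8989) = -3 + 13309 = 13306)
U(-17 - 1*(-45)) - M = 211*(-17 - 1*(-45)) - 1*13306 = 211*(-17 + 45) - 13306 = 211*28 - 13306 = 5908 - 13306 = -7398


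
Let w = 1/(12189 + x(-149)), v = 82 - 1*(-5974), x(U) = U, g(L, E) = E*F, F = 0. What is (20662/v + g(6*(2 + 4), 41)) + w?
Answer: 31097067/9114280 ≈ 3.4119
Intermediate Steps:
g(L, E) = 0 (g(L, E) = E*0 = 0)
v = 6056 (v = 82 + 5974 = 6056)
w = 1/12040 (w = 1/(12189 - 149) = 1/12040 ≈ 8.3057e-5)
(20662/v + g(6*(2 + 4), 41)) + w = (20662/6056 + 0) + 1/12040 = (20662*(1/6056) + 0) + 1/12040 = (10331/3028 + 0) + 1/12040 = 10331/3028 + 1/12040 = 31097067/9114280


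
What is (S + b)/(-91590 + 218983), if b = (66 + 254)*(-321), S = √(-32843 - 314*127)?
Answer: -102720/127393 + 11*I*√601/127393 ≈ -0.80632 + 0.0021168*I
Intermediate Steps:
S = 11*I*√601 (S = √(-32843 - 39878) = √(-72721) = 11*I*√601 ≈ 269.67*I)
b = -102720 (b = 320*(-321) = -102720)
(S + b)/(-91590 + 218983) = (11*I*√601 - 102720)/(-91590 + 218983) = (-102720 + 11*I*√601)/127393 = (-102720 + 11*I*√601)*(1/127393) = -102720/127393 + 11*I*√601/127393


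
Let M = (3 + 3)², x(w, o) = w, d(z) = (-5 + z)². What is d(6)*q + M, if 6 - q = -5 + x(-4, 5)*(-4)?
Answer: 31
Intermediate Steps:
q = -5 (q = 6 - (-5 - 4*(-4)) = 6 - (-5 + 16) = 6 - 1*11 = 6 - 11 = -5)
M = 36 (M = 6² = 36)
d(6)*q + M = (-5 + 6)²*(-5) + 36 = 1²*(-5) + 36 = 1*(-5) + 36 = -5 + 36 = 31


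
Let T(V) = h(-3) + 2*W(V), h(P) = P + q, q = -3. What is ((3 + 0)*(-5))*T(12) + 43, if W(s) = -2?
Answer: 193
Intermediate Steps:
h(P) = -3 + P (h(P) = P - 3 = -3 + P)
T(V) = -10 (T(V) = (-3 - 3) + 2*(-2) = -6 - 4 = -10)
((3 + 0)*(-5))*T(12) + 43 = ((3 + 0)*(-5))*(-10) + 43 = (3*(-5))*(-10) + 43 = -15*(-10) + 43 = 150 + 43 = 193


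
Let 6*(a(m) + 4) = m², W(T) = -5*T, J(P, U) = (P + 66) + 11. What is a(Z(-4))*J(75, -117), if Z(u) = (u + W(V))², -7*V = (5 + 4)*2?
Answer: 1118622112/7203 ≈ 1.5530e+5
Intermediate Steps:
V = -18/7 (V = -(5 + 4)*2/7 = -9*2/7 = -⅐*18 = -18/7 ≈ -2.5714)
J(P, U) = 77 + P (J(P, U) = (66 + P) + 11 = 77 + P)
Z(u) = (90/7 + u)² (Z(u) = (u - 5*(-18/7))² = (u + 90/7)² = (90/7 + u)²)
a(m) = -4 + m²/6
a(Z(-4))*J(75, -117) = (-4 + ((90 + 7*(-4))²/49)²/6)*(77 + 75) = (-4 + ((90 - 28)²/49)²/6)*152 = (-4 + ((1/49)*62²)²/6)*152 = (-4 + ((1/49)*3844)²/6)*152 = (-4 + (3844/49)²/6)*152 = (-4 + (⅙)*(14776336/2401))*152 = (-4 + 7388168/7203)*152 = (7359356/7203)*152 = 1118622112/7203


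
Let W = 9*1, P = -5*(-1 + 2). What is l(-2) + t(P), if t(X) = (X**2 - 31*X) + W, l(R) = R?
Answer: 187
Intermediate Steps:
P = -5 (P = -5*1 = -5)
W = 9
t(X) = 9 + X**2 - 31*X (t(X) = (X**2 - 31*X) + 9 = 9 + X**2 - 31*X)
l(-2) + t(P) = -2 + (9 + (-5)**2 - 31*(-5)) = -2 + (9 + 25 + 155) = -2 + 189 = 187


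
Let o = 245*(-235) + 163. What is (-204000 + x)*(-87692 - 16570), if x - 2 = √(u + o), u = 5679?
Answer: 21269239476 - 104262*I*√51733 ≈ 2.1269e+10 - 2.3714e+7*I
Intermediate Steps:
o = -57412 (o = -57575 + 163 = -57412)
x = 2 + I*√51733 (x = 2 + √(5679 - 57412) = 2 + √(-51733) = 2 + I*√51733 ≈ 2.0 + 227.45*I)
(-204000 + x)*(-87692 - 16570) = (-204000 + (2 + I*√51733))*(-87692 - 16570) = (-203998 + I*√51733)*(-104262) = 21269239476 - 104262*I*√51733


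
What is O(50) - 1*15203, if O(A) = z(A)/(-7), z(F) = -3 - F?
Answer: -106368/7 ≈ -15195.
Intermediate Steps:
O(A) = 3/7 + A/7 (O(A) = (-3 - A)/(-7) = (-3 - A)*(-⅐) = 3/7 + A/7)
O(50) - 1*15203 = (3/7 + (⅐)*50) - 1*15203 = (3/7 + 50/7) - 15203 = 53/7 - 15203 = -106368/7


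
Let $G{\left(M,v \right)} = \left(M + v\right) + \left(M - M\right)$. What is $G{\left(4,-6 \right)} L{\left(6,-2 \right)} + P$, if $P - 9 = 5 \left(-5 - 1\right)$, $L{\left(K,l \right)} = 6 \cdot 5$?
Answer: $-81$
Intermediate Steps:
$L{\left(K,l \right)} = 30$
$G{\left(M,v \right)} = M + v$ ($G{\left(M,v \right)} = \left(M + v\right) + 0 = M + v$)
$P = -21$ ($P = 9 + 5 \left(-5 - 1\right) = 9 + 5 \left(-6\right) = 9 - 30 = -21$)
$G{\left(4,-6 \right)} L{\left(6,-2 \right)} + P = \left(4 - 6\right) 30 - 21 = \left(-2\right) 30 - 21 = -60 - 21 = -81$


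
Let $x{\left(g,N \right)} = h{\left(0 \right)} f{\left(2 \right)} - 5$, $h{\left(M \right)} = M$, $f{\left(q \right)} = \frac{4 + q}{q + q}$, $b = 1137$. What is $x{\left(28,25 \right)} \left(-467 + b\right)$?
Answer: $-3350$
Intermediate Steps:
$f{\left(q \right)} = \frac{4 + q}{2 q}$
$x{\left(g,N \right)} = -5$ ($x{\left(g,N \right)} = 0 \frac{4 + 2}{2 \cdot 2} - 5 = 0 \cdot \frac{1}{2} \cdot \frac{1}{2} \cdot 6 - 5 = 0 \cdot \frac{3}{2} - 5 = 0 - 5 = -5$)
$x{\left(28,25 \right)} \left(-467 + b\right) = - 5 \left(-467 + 1137\right) = \left(-5\right) 670 = -3350$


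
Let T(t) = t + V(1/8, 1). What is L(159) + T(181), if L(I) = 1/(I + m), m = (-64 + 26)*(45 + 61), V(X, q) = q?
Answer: 704157/3869 ≈ 182.00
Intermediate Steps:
m = -4028 (m = -38*106 = -4028)
T(t) = 1 + t (T(t) = t + 1 = 1 + t)
L(I) = 1/(-4028 + I) (L(I) = 1/(I - 4028) = 1/(-4028 + I))
L(159) + T(181) = 1/(-4028 + 159) + (1 + 181) = 1/(-3869) + 182 = -1/3869 + 182 = 704157/3869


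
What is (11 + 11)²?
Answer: 484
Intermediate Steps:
(11 + 11)² = 22² = 484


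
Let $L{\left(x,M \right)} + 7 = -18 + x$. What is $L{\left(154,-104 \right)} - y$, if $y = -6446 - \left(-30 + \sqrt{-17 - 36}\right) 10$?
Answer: $6275 + 10 i \sqrt{53} \approx 6275.0 + 72.801 i$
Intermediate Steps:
$L{\left(x,M \right)} = -25 + x$ ($L{\left(x,M \right)} = -7 + \left(-18 + x\right) = -25 + x$)
$y = -6146 - 10 i \sqrt{53}$ ($y = -6446 - \left(-30 + \sqrt{-53}\right) 10 = -6446 - \left(-30 + i \sqrt{53}\right) 10 = -6446 - \left(-300 + 10 i \sqrt{53}\right) = -6446 + \left(300 - 10 i \sqrt{53}\right) = -6146 - 10 i \sqrt{53} \approx -6146.0 - 72.801 i$)
$L{\left(154,-104 \right)} - y = \left(-25 + 154\right) - \left(-6146 - 10 i \sqrt{53}\right) = 129 + \left(6146 + 10 i \sqrt{53}\right) = 6275 + 10 i \sqrt{53}$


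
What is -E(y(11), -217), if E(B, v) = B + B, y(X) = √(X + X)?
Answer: -2*√22 ≈ -9.3808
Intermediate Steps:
y(X) = √2*√X (y(X) = √(2*X) = √2*√X)
E(B, v) = 2*B
-E(y(11), -217) = -2*√2*√11 = -2*√22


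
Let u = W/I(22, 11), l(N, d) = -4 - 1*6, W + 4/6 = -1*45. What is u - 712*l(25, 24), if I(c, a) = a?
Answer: 234823/33 ≈ 7115.9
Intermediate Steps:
W = -137/3 (W = -2/3 - 1*45 = -2/3 - 45 = -137/3 ≈ -45.667)
l(N, d) = -10 (l(N, d) = -4 - 6 = -10)
u = -137/33 (u = -137/3/11 = -137/3*1/11 = -137/33 ≈ -4.1515)
u - 712*l(25, 24) = -137/33 - 712*(-10) = -137/33 + 7120 = 234823/33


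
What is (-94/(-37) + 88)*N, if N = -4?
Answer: -13400/37 ≈ -362.16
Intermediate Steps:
(-94/(-37) + 88)*N = (-94/(-37) + 88)*(-4) = (-94*(-1/37) + 88)*(-4) = (94/37 + 88)*(-4) = (3350/37)*(-4) = -13400/37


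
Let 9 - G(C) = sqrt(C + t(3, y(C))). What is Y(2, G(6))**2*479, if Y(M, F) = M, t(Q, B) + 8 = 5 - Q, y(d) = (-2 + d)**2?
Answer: 1916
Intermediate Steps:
t(Q, B) = -3 - Q (t(Q, B) = -8 + (5 - Q) = -3 - Q)
G(C) = 9 - sqrt(-6 + C) (G(C) = 9 - sqrt(C + (-3 - 1*3)) = 9 - sqrt(C + (-3 - 3)) = 9 - sqrt(C - 6) = 9 - sqrt(-6 + C))
Y(2, G(6))**2*479 = 2**2*479 = 4*479 = 1916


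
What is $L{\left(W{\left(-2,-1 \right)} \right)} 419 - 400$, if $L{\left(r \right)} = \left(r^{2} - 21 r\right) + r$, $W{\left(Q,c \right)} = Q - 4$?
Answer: $64964$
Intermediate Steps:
$W{\left(Q,c \right)} = -4 + Q$
$L{\left(r \right)} = r^{2} - 20 r$
$L{\left(W{\left(-2,-1 \right)} \right)} 419 - 400 = \left(-4 - 2\right) \left(-20 - 6\right) 419 - 400 = - 6 \left(-20 - 6\right) 419 - 400 = \left(-6\right) \left(-26\right) 419 - 400 = 156 \cdot 419 - 400 = 65364 - 400 = 64964$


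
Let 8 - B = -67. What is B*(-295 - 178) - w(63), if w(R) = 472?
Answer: -35947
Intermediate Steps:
B = 75 (B = 8 - 1*(-67) = 8 + 67 = 75)
B*(-295 - 178) - w(63) = 75*(-295 - 178) - 1*472 = 75*(-473) - 472 = -35475 - 472 = -35947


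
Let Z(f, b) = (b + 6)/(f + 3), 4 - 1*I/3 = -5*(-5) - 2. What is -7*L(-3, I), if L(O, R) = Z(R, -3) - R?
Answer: -7175/18 ≈ -398.61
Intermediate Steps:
I = -57 (I = 12 - 3*(-5*(-5) - 2) = 12 - 3*(25 - 2) = 12 - 3*23 = 12 - 69 = -57)
Z(f, b) = (6 + b)/(3 + f)
L(O, R) = -R + 3/(3 + R) (L(O, R) = (6 - 3)/(3 + R) - R = 3/(3 + R) - R = -R + 3/(3 + R))
-7*L(-3, I) = -7*(3 - 1*(-57)*(3 - 57))/(3 - 57) = -7*(3 - 1*(-57)*(-54))/(-54) = -(-7)*(3 - 3078)/54 = -(-7)*(-3075)/54 = -7*1025/18 = -7175/18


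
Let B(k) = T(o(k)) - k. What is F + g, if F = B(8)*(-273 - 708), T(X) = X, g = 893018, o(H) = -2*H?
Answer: 916562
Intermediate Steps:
B(k) = -3*k (B(k) = -2*k - k = -3*k)
F = 23544 (F = (-3*8)*(-273 - 708) = -24*(-981) = 23544)
F + g = 23544 + 893018 = 916562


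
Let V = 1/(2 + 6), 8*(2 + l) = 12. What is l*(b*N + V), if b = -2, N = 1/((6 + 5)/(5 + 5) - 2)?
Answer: -169/144 ≈ -1.1736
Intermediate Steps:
l = -1/2 (l = -2 + (1/8)*12 = -2 + 3/2 = -1/2 ≈ -0.50000)
V = 1/8 ≈ 0.12500
N = -10/9 (N = 1/(11/10 - 2) = 1/(-9/10) = -10/9 ≈ -1.1111)
l*(b*N + V) = -(-2*(-10/9) + 1/8)/2 = -(20/9 + 1/8)/2 = -1/2*169/72 = -169/144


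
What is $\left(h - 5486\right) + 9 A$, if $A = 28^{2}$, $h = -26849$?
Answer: $-25279$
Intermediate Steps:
$A = 784$
$\left(h - 5486\right) + 9 A = \left(-26849 - 5486\right) + 9 \cdot 784 = -32335 + 7056 = -25279$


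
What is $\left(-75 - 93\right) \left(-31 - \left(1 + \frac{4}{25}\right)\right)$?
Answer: $\frac{135072}{25} \approx 5402.9$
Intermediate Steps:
$\left(-75 - 93\right) \left(-31 - \left(1 + \frac{4}{25}\right)\right) = - 168 \left(-31 - \frac{29}{25}\right) = \left(-168\right) \left(- \frac{804}{25}\right) = \frac{135072}{25}$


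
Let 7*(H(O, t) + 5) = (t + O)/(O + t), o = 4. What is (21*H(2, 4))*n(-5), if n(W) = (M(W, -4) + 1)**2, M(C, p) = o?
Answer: -2550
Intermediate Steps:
M(C, p) = 4
H(O, t) = -34/7 (H(O, t) = -5 + ((t + O)/(O + t))/7 = -5 + ((O + t)/(O + t))/7 = -5 + (1/7)*1 = -5 + 1/7 = -34/7)
n(W) = 25 (n(W) = (4 + 1)**2 = 5**2 = 25)
(21*H(2, 4))*n(-5) = (21*(-34/7))*25 = -102*25 = -2550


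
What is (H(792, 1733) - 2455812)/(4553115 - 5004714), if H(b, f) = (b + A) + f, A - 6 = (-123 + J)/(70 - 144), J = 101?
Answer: 90771386/16709163 ≈ 5.4324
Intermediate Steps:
A = 233/37 (A = 6 + (-123 + 101)/(70 - 144) = 6 - 22/(-74) = 6 - 22*(-1/74) = 6 + 11/37 = 233/37 ≈ 6.2973)
H(b, f) = 233/37 + b + f (H(b, f) = (b + 233/37) + f = (233/37 + b) + f = 233/37 + b + f)
(H(792, 1733) - 2455812)/(4553115 - 5004714) = ((233/37 + 792 + 1733) - 2455812)/(4553115 - 5004714) = (93658/37 - 2455812)/(-451599) = -90771386/37*(-1/451599) = 90771386/16709163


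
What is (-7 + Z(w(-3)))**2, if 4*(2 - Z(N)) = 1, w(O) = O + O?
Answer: 441/16 ≈ 27.563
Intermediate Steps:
w(O) = 2*O
Z(N) = 7/4 (Z(N) = 2 - 1/4*1 = 2 - 1/4 = 7/4)
(-7 + Z(w(-3)))**2 = (-7 + 7/4)**2 = (-21/4)**2 = 441/16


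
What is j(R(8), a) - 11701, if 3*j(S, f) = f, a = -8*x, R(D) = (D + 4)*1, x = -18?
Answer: -11653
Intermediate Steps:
R(D) = 4 + D (R(D) = (4 + D)*1 = 4 + D)
a = 144 (a = -8*(-18) = 144)
j(S, f) = f/3
j(R(8), a) - 11701 = (⅓)*144 - 11701 = 48 - 11701 = -11653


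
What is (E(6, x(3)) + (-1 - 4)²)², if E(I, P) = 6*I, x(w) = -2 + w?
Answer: 3721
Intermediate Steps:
(E(6, x(3)) + (-1 - 4)²)² = (6*6 + (-1 - 4)²)² = (36 + (-5)²)² = (36 + 25)² = 61² = 3721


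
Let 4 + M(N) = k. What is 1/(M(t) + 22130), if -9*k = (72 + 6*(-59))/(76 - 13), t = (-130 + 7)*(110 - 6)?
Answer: 189/4181908 ≈ 4.5195e-5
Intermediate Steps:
t = -12792 (t = -123*104 = -12792)
k = 94/189 (k = -(72 + 6*(-59))/(9*(76 - 13)) = -(72 - 354)/(9*63) = -(-94)/(3*63) = -⅑*(-94/21) = 94/189 ≈ 0.49735)
M(N) = -662/189 (M(N) = -4 + 94/189 = -662/189)
1/(M(t) + 22130) = 1/(-662/189 + 22130) = 1/(4181908/189) = 189/4181908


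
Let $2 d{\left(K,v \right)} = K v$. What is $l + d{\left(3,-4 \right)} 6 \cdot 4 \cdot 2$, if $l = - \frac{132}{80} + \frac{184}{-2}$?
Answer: $- \frac{7633}{20} \approx -381.65$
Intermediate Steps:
$d{\left(K,v \right)} = \frac{K v}{2}$
$l = - \frac{1873}{20}$ ($l = \left(-132\right) \frac{1}{80} + 184 \left(- \frac{1}{2}\right) = - \frac{33}{20} - 92 = - \frac{1873}{20} \approx -93.65$)
$l + d{\left(3,-4 \right)} 6 \cdot 4 \cdot 2 = - \frac{1873}{20} + \frac{1}{2} \cdot 3 \left(-4\right) 6 \cdot 4 \cdot 2 = - \frac{1873}{20} + \left(-6\right) 6 \cdot 8 = - \frac{1873}{20} - 288 = - \frac{7633}{20}$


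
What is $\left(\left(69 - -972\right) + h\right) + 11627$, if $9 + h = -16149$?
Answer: $-3490$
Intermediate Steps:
$h = -16158$ ($h = -9 - 16149 = -16158$)
$\left(\left(69 - -972\right) + h\right) + 11627 = \left(\left(69 - -972\right) - 16158\right) + 11627 = \left(\left(69 + 972\right) - 16158\right) + 11627 = \left(1041 - 16158\right) + 11627 = -15117 + 11627 = -3490$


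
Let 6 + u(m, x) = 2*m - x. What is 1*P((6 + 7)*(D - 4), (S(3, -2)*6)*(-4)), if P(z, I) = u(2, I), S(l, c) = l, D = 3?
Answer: 70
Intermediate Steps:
u(m, x) = -6 - x + 2*m (u(m, x) = -6 + (2*m - x) = -6 + (-x + 2*m) = -6 - x + 2*m)
P(z, I) = -2 - I (P(z, I) = -6 - I + 2*2 = -6 - I + 4 = -2 - I)
1*P((6 + 7)*(D - 4), (S(3, -2)*6)*(-4)) = 1*(-2 - 3*6*(-4)) = 1*(-2 - 18*(-4)) = 1*(-2 - 1*(-72)) = 1*(-2 + 72) = 1*70 = 70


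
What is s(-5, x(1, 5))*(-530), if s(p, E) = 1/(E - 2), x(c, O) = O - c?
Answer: -265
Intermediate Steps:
s(p, E) = 1/(-2 + E)
s(-5, x(1, 5))*(-530) = -530/(-2 + (5 - 1*1)) = -530/(-2 + (5 - 1)) = -530/(-2 + 4) = -530/2 = (1/2)*(-530) = -265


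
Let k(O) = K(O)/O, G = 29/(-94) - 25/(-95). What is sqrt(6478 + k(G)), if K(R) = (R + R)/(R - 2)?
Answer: sqrt(86432032986)/3653 ≈ 80.480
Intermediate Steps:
K(R) = 2*R/(-2 + R) (K(R) = (2*R)/(-2 + R) = 2*R/(-2 + R))
G = -81/1786 (G = 29*(-1/94) - 25*(-1/95) = -29/94 + 5/19 = -81/1786 ≈ -0.045353)
k(O) = 2/(-2 + O) (k(O) = (2*O/(-2 + O))/O = 2/(-2 + O))
sqrt(6478 + k(G)) = sqrt(6478 + 2/(-2 - 81/1786)) = sqrt(6478 + 2/(-3653/1786)) = sqrt(6478 + 2*(-1786/3653)) = sqrt(6478 - 3572/3653) = sqrt(23660562/3653) = sqrt(86432032986)/3653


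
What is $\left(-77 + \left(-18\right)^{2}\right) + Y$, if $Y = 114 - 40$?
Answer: $321$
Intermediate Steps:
$Y = 74$
$\left(-77 + \left(-18\right)^{2}\right) + Y = \left(-77 + \left(-18\right)^{2}\right) + 74 = \left(-77 + 324\right) + 74 = 247 + 74 = 321$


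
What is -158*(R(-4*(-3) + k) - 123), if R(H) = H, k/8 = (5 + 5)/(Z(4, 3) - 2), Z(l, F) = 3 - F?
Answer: 23858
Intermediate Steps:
k = -40 (k = 8*((5 + 5)/((3 - 1*3) - 2)) = 8*(10/((3 - 3) - 2)) = 8*(10/(0 - 2)) = 8*(10/(-2)) = 8*(10*(-1/2)) = 8*(-5) = -40)
-158*(R(-4*(-3) + k) - 123) = -158*((-4*(-3) - 40) - 123) = -158*((12 - 40) - 123) = -158*(-28 - 123) = -158*(-151) = 23858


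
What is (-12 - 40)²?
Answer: 2704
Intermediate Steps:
(-12 - 40)² = (-52)² = 2704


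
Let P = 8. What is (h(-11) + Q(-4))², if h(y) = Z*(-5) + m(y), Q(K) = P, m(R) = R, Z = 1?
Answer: 64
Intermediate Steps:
Q(K) = 8
h(y) = -5 + y (h(y) = 1*(-5) + y = -5 + y)
(h(-11) + Q(-4))² = ((-5 - 11) + 8)² = (-16 + 8)² = (-8)² = 64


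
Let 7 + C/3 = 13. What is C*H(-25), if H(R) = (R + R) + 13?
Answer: -666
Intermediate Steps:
C = 18 (C = -21 + 3*13 = -21 + 39 = 18)
H(R) = 13 + 2*R (H(R) = 2*R + 13 = 13 + 2*R)
C*H(-25) = 18*(13 + 2*(-25)) = 18*(13 - 50) = 18*(-37) = -666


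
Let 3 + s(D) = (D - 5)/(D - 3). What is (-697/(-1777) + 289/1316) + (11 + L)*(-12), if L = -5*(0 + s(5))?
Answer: -728191179/2338532 ≈ -311.39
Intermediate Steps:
s(D) = -3 + (-5 + D)/(-3 + D) (s(D) = -3 + (D - 5)/(D - 3) = -3 + (-5 + D)/(-3 + D))
L = 15 (L = -5*(0 + 2*(2 - 1*5)/(-3 + 5)) = -5*(0 + 2*(2 - 5)/2) = -5*(0 + 2*(½)*(-3)) = -5*(0 - 3) = -5*(-3) = 15)
(-697/(-1777) + 289/1316) + (11 + L)*(-12) = (-697/(-1777) + 289/1316) + (11 + 15)*(-12) = (-697*(-1/1777) + 289*(1/1316)) + 26*(-12) = (697/1777 + 289/1316) - 312 = 1430805/2338532 - 312 = -728191179/2338532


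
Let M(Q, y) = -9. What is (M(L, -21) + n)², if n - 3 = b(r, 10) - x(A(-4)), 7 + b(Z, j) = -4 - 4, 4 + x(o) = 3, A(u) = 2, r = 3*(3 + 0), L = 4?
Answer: 400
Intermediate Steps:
r = 9 (r = 3*3 = 9)
x(o) = -1 (x(o) = -4 + 3 = -1)
b(Z, j) = -15 (b(Z, j) = -7 + (-4 - 4) = -7 - 8 = -15)
n = -11 (n = 3 + (-15 - 1*(-1)) = 3 + (-15 + 1) = 3 - 14 = -11)
(M(L, -21) + n)² = (-9 - 11)² = (-20)² = 400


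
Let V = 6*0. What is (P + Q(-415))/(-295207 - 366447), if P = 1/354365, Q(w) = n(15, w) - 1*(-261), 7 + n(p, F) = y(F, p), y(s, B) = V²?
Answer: -90008711/234467019710 ≈ -0.00038389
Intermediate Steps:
V = 0
y(s, B) = 0 (y(s, B) = 0² = 0)
n(p, F) = -7 (n(p, F) = -7 + 0 = -7)
Q(w) = 254 (Q(w) = -7 - 1*(-261) = -7 + 261 = 254)
P = 1/354365 ≈ 2.8219e-6
(P + Q(-415))/(-295207 - 366447) = (1/354365 + 254)/(-295207 - 366447) = (90008711/354365)/(-661654) = (90008711/354365)*(-1/661654) = -90008711/234467019710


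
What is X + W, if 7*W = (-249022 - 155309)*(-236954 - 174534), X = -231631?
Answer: 23767961873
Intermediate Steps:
W = 23768193504 (W = ((-249022 - 155309)*(-236954 - 174534))/7 = (-404331*(-411488))/7 = (⅐)*166377354528 = 23768193504)
X + W = -231631 + 23768193504 = 23767961873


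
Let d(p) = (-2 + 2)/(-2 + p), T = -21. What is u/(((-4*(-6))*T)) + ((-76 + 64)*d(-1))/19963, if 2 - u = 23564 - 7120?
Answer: 8221/252 ≈ 32.623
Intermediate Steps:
u = -16442 (u = 2 - (23564 - 7120) = 2 - 1*16444 = 2 - 16444 = -16442)
d(p) = 0 (d(p) = 0/(-2 + p) = 0)
u/(((-4*(-6))*T)) + ((-76 + 64)*d(-1))/19963 = -16442/(-4*(-6)*(-21)) + ((-76 + 64)*0)/19963 = -16442/(24*(-21)) - 12*0*(1/19963) = -16442/(-504) + 0*(1/19963) = -16442*(-1/504) + 0 = 8221/252 + 0 = 8221/252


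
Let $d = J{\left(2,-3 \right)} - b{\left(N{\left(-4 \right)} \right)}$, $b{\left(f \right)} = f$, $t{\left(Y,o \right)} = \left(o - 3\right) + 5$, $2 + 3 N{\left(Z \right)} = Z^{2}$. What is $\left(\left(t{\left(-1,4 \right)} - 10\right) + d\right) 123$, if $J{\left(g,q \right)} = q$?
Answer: $-1435$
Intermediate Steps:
$N{\left(Z \right)} = - \frac{2}{3} + \frac{Z^{2}}{3}$
$t{\left(Y,o \right)} = 2 + o$ ($t{\left(Y,o \right)} = \left(-3 + o\right) + 5 = 2 + o$)
$d = - \frac{23}{3}$ ($d = -3 - \left(- \frac{2}{3} + \frac{\left(-4\right)^{2}}{3}\right) = -3 - \left(- \frac{2}{3} + \frac{1}{3} \cdot 16\right) = -3 - \left(- \frac{2}{3} + \frac{16}{3}\right) = -3 - \frac{14}{3} = - \frac{23}{3} \approx -7.6667$)
$\left(\left(t{\left(-1,4 \right)} - 10\right) + d\right) 123 = \left(\left(\left(2 + 4\right) - 10\right) - \frac{23}{3}\right) 123 = \left(\left(6 - 10\right) - \frac{23}{3}\right) 123 = \left(-4 - \frac{23}{3}\right) 123 = \left(- \frac{35}{3}\right) 123 = -1435$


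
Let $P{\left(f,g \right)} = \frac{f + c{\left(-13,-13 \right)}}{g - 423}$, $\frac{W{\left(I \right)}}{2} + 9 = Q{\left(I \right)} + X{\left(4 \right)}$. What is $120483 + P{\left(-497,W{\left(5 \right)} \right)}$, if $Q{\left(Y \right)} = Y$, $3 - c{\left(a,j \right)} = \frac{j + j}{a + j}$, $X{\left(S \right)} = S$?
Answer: $\frac{5662756}{47} \approx 1.2048 \cdot 10^{5}$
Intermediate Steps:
$c{\left(a,j \right)} = 3 - \frac{2 j}{a + j}$ ($c{\left(a,j \right)} = 3 - \frac{j + j}{a + j} = 3 - \frac{2 j}{a + j}$)
$W{\left(I \right)} = -10 + 2 I$ ($W{\left(I \right)} = -18 + 2 \left(I + 4\right) = -18 + 2 \left(4 + I\right) = -18 + \left(8 + 2 I\right) = -10 + 2 I$)
$P{\left(f,g \right)} = \frac{2 + f}{-423 + g}$ ($P{\left(f,g \right)} = \frac{f + \frac{-13 + 3 \left(-13\right)}{-13 - 13}}{g - 423} = \frac{f + \frac{-13 - 39}{-26}}{-423 + g} = \frac{f - -2}{-423 + g} = \frac{f + 2}{-423 + g} = \frac{2 + f}{-423 + g}$)
$120483 + P{\left(-497,W{\left(5 \right)} \right)} = 120483 + \frac{2 - 497}{-423 + \left(-10 + 2 \cdot 5\right)} = 120483 + \frac{1}{-423 + \left(-10 + 10\right)} \left(-495\right) = 120483 + \frac{1}{-423 + 0} \left(-495\right) = 120483 + \frac{1}{-423} \left(-495\right) = 120483 - - \frac{55}{47} = 120483 + \frac{55}{47} = \frac{5662756}{47}$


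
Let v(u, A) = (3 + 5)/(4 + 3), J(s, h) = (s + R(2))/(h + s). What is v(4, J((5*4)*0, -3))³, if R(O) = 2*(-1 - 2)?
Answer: 512/343 ≈ 1.4927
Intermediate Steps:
R(O) = -6 (R(O) = 2*(-3) = -6)
J(s, h) = (-6 + s)/(h + s) (J(s, h) = (s - 6)/(h + s) = (-6 + s)/(h + s))
v(u, A) = 8/7
v(4, J((5*4)*0, -3))³ = (8/7)³ = 512/343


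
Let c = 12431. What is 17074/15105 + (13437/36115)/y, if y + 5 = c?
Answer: 26885671597/23784544470 ≈ 1.1304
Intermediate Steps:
y = 12426 (y = -5 + 12431 = 12426)
17074/15105 + (13437/36115)/y = 17074/15105 + (13437/36115)/12426 = 17074*(1/15105) + (13437*(1/36115))*(1/12426) = 17074/15105 + (13437/36115)*(1/12426) = 17074/15105 + 4479/149588330 = 26885671597/23784544470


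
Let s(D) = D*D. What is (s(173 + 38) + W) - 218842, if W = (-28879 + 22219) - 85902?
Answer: -266883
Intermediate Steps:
s(D) = D²
W = -92562 (W = -6660 - 85902 = -92562)
(s(173 + 38) + W) - 218842 = ((173 + 38)² - 92562) - 218842 = (211² - 92562) - 218842 = (44521 - 92562) - 218842 = -48041 - 218842 = -266883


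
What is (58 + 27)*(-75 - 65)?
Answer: -11900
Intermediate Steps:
(58 + 27)*(-75 - 65) = 85*(-140) = -11900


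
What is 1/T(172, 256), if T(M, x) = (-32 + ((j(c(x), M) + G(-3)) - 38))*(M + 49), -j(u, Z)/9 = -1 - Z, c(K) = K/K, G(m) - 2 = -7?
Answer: 1/327522 ≈ 3.0532e-6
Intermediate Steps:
G(m) = -5 (G(m) = 2 - 7 = -5)
c(K) = 1
j(u, Z) = 9 + 9*Z (j(u, Z) = -9*(-1 - Z) = 9 + 9*Z)
T(M, x) = (-66 + 9*M)*(49 + M) (T(M, x) = (-32 + (((9 + 9*M) - 5) - 38))*(M + 49) = (-32 + ((4 + 9*M) - 38))*(49 + M) = (-32 + (-34 + 9*M))*(49 + M) = (-66 + 9*M)*(49 + M))
1/T(172, 256) = 1/(-3234 + 9*172² + 375*172) = 1/(-3234 + 9*29584 + 64500) = 1/(-3234 + 266256 + 64500) = 1/327522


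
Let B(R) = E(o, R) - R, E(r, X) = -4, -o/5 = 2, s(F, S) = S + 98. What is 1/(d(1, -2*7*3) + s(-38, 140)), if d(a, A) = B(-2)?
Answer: 1/236 ≈ 0.0042373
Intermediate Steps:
s(F, S) = 98 + S
o = -10 (o = -5*2 = -10)
B(R) = -4 - R
d(a, A) = -2 (d(a, A) = -4 - 1*(-2) = -4 + 2 = -2)
1/(d(1, -2*7*3) + s(-38, 140)) = 1/(-2 + (98 + 140)) = 1/(-2 + 238) = 1/236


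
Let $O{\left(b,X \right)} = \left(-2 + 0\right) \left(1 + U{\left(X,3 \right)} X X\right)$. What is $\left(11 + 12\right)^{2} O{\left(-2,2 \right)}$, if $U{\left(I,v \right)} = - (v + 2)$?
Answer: $20102$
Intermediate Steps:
$U{\left(I,v \right)} = -2 - v$ ($U{\left(I,v \right)} = - (2 + v) = -2 - v$)
$O{\left(b,X \right)} = -2 + 10 X^{2}$ ($O{\left(b,X \right)} = \left(-2 + 0\right) \left(1 + \left(-2 - 3\right) X X\right) = - 2 \left(1 + \left(-2 - 3\right) X X\right) = - 2 \left(1 + - 5 X X\right) = - 2 \left(1 - 5 X^{2}\right) = -2 + 10 X^{2}$)
$\left(11 + 12\right)^{2} O{\left(-2,2 \right)} = \left(11 + 12\right)^{2} \left(-2 + 10 \cdot 2^{2}\right) = 23^{2} \left(-2 + 10 \cdot 4\right) = 529 \left(-2 + 40\right) = 529 \cdot 38 = 20102$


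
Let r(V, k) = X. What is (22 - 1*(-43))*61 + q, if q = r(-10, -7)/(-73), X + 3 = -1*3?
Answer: 289451/73 ≈ 3965.1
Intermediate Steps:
X = -6 (X = -3 - 1*3 = -3 - 3 = -6)
r(V, k) = -6
q = 6/73 (q = -6/(-73) = -6*(-1/73) = 6/73 ≈ 0.082192)
(22 - 1*(-43))*61 + q = (22 - 1*(-43))*61 + 6/73 = (22 + 43)*61 + 6/73 = 65*61 + 6/73 = 3965 + 6/73 = 289451/73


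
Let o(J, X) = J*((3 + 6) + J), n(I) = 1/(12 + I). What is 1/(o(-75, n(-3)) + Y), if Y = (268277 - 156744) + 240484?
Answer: 1/356967 ≈ 2.8014e-6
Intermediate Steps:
Y = 352017 (Y = 111533 + 240484 = 352017)
o(J, X) = J*(9 + J)
1/(o(-75, n(-3)) + Y) = 1/(-75*(9 - 75) + 352017) = 1/(-75*(-66) + 352017) = 1/(4950 + 352017) = 1/356967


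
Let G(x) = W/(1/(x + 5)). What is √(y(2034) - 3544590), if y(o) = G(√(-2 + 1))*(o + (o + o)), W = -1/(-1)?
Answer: √(-3514080 + 6102*I) ≈ 1.63 + 1874.6*I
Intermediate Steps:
W = 1 (W = -1*(-1) = 1)
G(x) = 5 + x (G(x) = 1/1/(x + 5) = 1/1/(5 + x) = 1*(5 + x) = 5 + x)
y(o) = 3*o*(5 + I) (y(o) = (5 + √(-2 + 1))*(o + (o + o)) = (5 + √(-1))*(o + 2*o) = (5 + I)*(3*o) = 3*o*(5 + I))
√(y(2034) - 3544590) = √(3*2034*(5 + I) - 3544590) = √((30510 + 6102*I) - 3544590) = √(-3514080 + 6102*I)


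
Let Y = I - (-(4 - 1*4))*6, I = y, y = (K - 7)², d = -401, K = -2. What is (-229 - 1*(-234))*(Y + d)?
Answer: -1600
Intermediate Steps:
y = 81 (y = (-2 - 7)² = (-9)² = 81)
I = 81
Y = 81 (Y = 81 - (-(4 - 1*4))*6 = 81 - (-(4 - 4))*6 = 81 - (-1*0)*6 = 81 - 0*6 = 81 - 1*0 = 81 + 0 = 81)
(-229 - 1*(-234))*(Y + d) = (-229 - 1*(-234))*(81 - 401) = (-229 + 234)*(-320) = 5*(-320) = -1600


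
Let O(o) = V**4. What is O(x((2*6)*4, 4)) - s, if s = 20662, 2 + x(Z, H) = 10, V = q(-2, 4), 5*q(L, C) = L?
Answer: -12913734/625 ≈ -20662.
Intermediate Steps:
q(L, C) = L/5
V = -2/5 (V = (1/5)*(-2) = -2/5 ≈ -0.40000)
x(Z, H) = 8 (x(Z, H) = -2 + 10 = 8)
O(o) = 16/625 (O(o) = (-2/5)**4 = 16/625)
O(x((2*6)*4, 4)) - s = 16/625 - 1*20662 = 16/625 - 20662 = -12913734/625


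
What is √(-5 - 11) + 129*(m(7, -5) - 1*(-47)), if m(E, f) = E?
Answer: 6966 + 4*I ≈ 6966.0 + 4.0*I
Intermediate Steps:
√(-5 - 11) + 129*(m(7, -5) - 1*(-47)) = √(-5 - 11) + 129*(7 - 1*(-47)) = √(-16) + 129*(7 + 47) = 4*I + 129*54 = 4*I + 6966 = 6966 + 4*I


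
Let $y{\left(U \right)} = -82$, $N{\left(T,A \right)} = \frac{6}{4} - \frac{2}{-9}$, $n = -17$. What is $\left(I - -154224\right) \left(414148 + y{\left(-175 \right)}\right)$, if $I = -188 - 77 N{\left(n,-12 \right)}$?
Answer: $\frac{191178481871}{3} \approx 6.3726 \cdot 10^{10}$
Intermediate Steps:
$N{\left(T,A \right)} = \frac{31}{18}$ ($N{\left(T,A \right)} = 6 \cdot \frac{1}{4} - - \frac{2}{9} = \frac{3}{2} + \frac{2}{9} = \frac{31}{18}$)
$I = - \frac{5771}{18}$ ($I = -188 - \frac{2387}{18} = - \frac{5771}{18} \approx -320.61$)
$\left(I - -154224\right) \left(414148 + y{\left(-175 \right)}\right) = \left(- \frac{5771}{18} - -154224\right) \left(414148 - 82\right) = \left(- \frac{5771}{18} + 154224\right) 414066 = \frac{2770261}{18} \cdot 414066 = \frac{191178481871}{3}$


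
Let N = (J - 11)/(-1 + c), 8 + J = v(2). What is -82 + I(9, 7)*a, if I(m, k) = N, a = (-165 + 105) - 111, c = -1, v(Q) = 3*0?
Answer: -3413/2 ≈ -1706.5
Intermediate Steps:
v(Q) = 0
J = -8 (J = -8 + 0 = -8)
a = -171 (a = -60 - 111 = -171)
N = 19/2 (N = (-8 - 11)/(-1 - 1) = -19/(-2) = -19*(-½) = 19/2 ≈ 9.5000)
I(m, k) = 19/2
-82 + I(9, 7)*a = -82 + (19/2)*(-171) = -82 - 3249/2 = -3413/2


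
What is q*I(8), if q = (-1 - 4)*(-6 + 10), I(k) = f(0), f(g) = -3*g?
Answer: 0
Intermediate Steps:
I(k) = 0 (I(k) = -3*0 = 0)
q = -20 (q = -5*4 = -20)
q*I(8) = -20*0 = 0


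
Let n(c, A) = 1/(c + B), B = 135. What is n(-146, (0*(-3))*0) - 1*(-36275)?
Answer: 399024/11 ≈ 36275.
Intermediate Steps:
n(c, A) = 1/(135 + c) (n(c, A) = 1/(c + 135) = 1/(135 + c))
n(-146, (0*(-3))*0) - 1*(-36275) = 1/(135 - 146) - 1*(-36275) = 1/(-11) + 36275 = -1/11 + 36275 = 399024/11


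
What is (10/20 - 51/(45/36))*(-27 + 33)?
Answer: -1209/5 ≈ -241.80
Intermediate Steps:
(10/20 - 51/(45/36))*(-27 + 33) = (10*(1/20) - 51/(45*(1/36)))*6 = (½ - 51/5/4)*6 = (½ - 51*⅘)*6 = (½ - 204/5)*6 = -403/10*6 = -1209/5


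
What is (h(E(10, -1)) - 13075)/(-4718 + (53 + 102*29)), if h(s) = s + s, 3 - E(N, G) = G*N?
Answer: 13049/1707 ≈ 7.6444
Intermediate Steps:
E(N, G) = 3 - G*N
h(s) = 2*s
(h(E(10, -1)) - 13075)/(-4718 + (53 + 102*29)) = (2*(3 - 1*(-1)*10) - 13075)/(-4718 + (53 + 102*29)) = (2*(3 + 10) - 13075)/(-4718 + (53 + 2958)) = (2*13 - 13075)/(-4718 + 3011) = (26 - 13075)/(-1707) = -13049*(-1/1707) = 13049/1707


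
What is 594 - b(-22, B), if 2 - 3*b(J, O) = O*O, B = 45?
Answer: 3805/3 ≈ 1268.3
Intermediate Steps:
b(J, O) = 2/3 - O**2/3 (b(J, O) = 2/3 - O*O/3 = 2/3 - O**2/3)
594 - b(-22, B) = 594 - (2/3 - 1/3*45**2) = 594 - (2/3 - 1/3*2025) = 594 - (2/3 - 675) = 594 - 1*(-2023/3) = 594 + 2023/3 = 3805/3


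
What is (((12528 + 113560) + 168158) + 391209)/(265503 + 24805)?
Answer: 685455/290308 ≈ 2.3611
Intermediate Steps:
(((12528 + 113560) + 168158) + 391209)/(265503 + 24805) = ((126088 + 168158) + 391209)/290308 = (294246 + 391209)*(1/290308) = 685455*(1/290308) = 685455/290308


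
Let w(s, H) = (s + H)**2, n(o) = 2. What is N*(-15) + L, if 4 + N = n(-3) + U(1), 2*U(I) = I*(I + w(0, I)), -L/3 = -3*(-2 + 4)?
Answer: 33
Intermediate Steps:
w(s, H) = (H + s)**2
L = 18 (L = -(-9)*(-2 + 4) = -(-9)*2 = -3*(-6) = 18)
U(I) = I*(I + I**2)/2 (U(I) = (I*(I + (I + 0)**2))/2 = (I*(I + I**2))/2 = I*(I + I**2)/2)
N = -1 (N = -4 + (2 + (1/2)*1**2*(1 + 1)) = -4 + (2 + (1/2)*1*2) = -4 + (2 + 1) = -4 + 3 = -1)
N*(-15) + L = -1*(-15) + 18 = 15 + 18 = 33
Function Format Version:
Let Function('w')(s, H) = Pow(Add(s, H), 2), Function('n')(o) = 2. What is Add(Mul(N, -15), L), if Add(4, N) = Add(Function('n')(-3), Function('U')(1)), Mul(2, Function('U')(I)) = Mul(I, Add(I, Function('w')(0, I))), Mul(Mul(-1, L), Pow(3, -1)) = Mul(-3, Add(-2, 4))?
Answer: 33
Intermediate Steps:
Function('w')(s, H) = Pow(Add(H, s), 2)
L = 18 (L = Mul(-3, Mul(-3, Add(-2, 4))) = Mul(-3, Mul(-3, 2)) = Mul(-3, -6) = 18)
Function('U')(I) = Mul(Rational(1, 2), I, Add(I, Pow(I, 2))) (Function('U')(I) = Mul(Rational(1, 2), Mul(I, Add(I, Pow(Add(I, 0), 2)))) = Mul(Rational(1, 2), Mul(I, Add(I, Pow(I, 2)))) = Mul(Rational(1, 2), I, Add(I, Pow(I, 2))))
N = -1 (N = Add(-4, Add(2, Mul(Rational(1, 2), Pow(1, 2), Add(1, 1)))) = Add(-4, Add(2, Mul(Rational(1, 2), 1, 2))) = Add(-4, Add(2, 1)) = Add(-4, 3) = -1)
Add(Mul(N, -15), L) = Add(Mul(-1, -15), 18) = Add(15, 18) = 33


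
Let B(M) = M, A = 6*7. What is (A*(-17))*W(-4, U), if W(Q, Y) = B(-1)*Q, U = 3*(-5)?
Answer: -2856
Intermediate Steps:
A = 42
U = -15
W(Q, Y) = -Q
(A*(-17))*W(-4, U) = (42*(-17))*(-1*(-4)) = -714*4 = -2856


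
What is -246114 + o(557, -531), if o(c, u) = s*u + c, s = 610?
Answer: -569467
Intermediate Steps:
o(c, u) = c + 610*u (o(c, u) = 610*u + c = c + 610*u)
-246114 + o(557, -531) = -246114 + (557 + 610*(-531)) = -246114 + (557 - 323910) = -246114 - 323353 = -569467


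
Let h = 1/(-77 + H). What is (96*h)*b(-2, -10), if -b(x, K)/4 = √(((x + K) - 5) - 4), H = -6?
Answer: 384*I*√21/83 ≈ 21.201*I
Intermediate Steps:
b(x, K) = -4*√(-9 + K + x) (b(x, K) = -4*√(((x + K) - 5) - 4) = -4*√(((K + x) - 5) - 4) = -4*√((-5 + K + x) - 4) = -4*√(-9 + K + x))
h = -1/83 (h = 1/(-77 - 6) = 1/(-83) = -1/83 ≈ -0.012048)
(96*h)*b(-2, -10) = (96*(-1/83))*(-4*√(-9 - 10 - 2)) = -(-384)*√(-21)/83 = -(-384)*I*√21/83 = 384*I*√21/83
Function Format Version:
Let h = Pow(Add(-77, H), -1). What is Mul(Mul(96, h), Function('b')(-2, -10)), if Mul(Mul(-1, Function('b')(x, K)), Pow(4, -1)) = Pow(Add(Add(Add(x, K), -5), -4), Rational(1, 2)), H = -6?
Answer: Mul(Rational(384, 83), I, Pow(21, Rational(1, 2))) ≈ Mul(21.201, I)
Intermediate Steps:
Function('b')(x, K) = Mul(-4, Pow(Add(-9, K, x), Rational(1, 2))) (Function('b')(x, K) = Mul(-4, Pow(Add(Add(Add(x, K), -5), -4), Rational(1, 2))) = Mul(-4, Pow(Add(Add(Add(K, x), -5), -4), Rational(1, 2))) = Mul(-4, Pow(Add(Add(-5, K, x), -4), Rational(1, 2))) = Mul(-4, Pow(Add(-9, K, x), Rational(1, 2))))
h = Rational(-1, 83) (h = Pow(Add(-77, -6), -1) = Pow(-83, -1) = Rational(-1, 83) ≈ -0.012048)
Mul(Mul(96, h), Function('b')(-2, -10)) = Mul(Mul(96, Rational(-1, 83)), Mul(-4, Pow(Add(-9, -10, -2), Rational(1, 2)))) = Mul(Rational(-96, 83), Mul(-4, Pow(-21, Rational(1, 2)))) = Mul(Rational(-96, 83), Mul(-4, Mul(I, Pow(21, Rational(1, 2))))) = Mul(Rational(-96, 83), Mul(-4, I, Pow(21, Rational(1, 2)))) = Mul(Rational(384, 83), I, Pow(21, Rational(1, 2)))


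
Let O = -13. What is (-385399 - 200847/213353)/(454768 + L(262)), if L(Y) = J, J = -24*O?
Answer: -41113116847/48546341620 ≈ -0.84688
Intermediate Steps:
J = 312 (J = -24*(-13) = 312)
L(Y) = 312
(-385399 - 200847/213353)/(454768 + L(262)) = (-385399 - 200847/213353)/(454768 + 312) = (-385399 - 200847*1/213353)/455080 = (-385399 - 200847/213353)*(1/455080) = -82226233694/213353*1/455080 = -41113116847/48546341620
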